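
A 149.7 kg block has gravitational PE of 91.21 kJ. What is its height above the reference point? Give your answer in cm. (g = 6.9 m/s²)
Convert to SI: m = 149.7 kg, PE = 91210.0 J
h = PE/(mg) = 91210.0/(149.7·6.9) = 88.3022 m = 8830 cm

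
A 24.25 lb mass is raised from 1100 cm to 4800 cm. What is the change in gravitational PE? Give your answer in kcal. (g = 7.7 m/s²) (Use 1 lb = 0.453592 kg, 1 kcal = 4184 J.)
Convert to SI: m = 10.9996 kg, Δh = 37.0 m
ΔPE = mgΔh = (10.9996)(7.7)(37.0) = 3133.79 J = 0.749 kcal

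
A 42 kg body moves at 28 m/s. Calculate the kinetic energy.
KE = ½mv² = ½(42)(28)² = 16464.0 J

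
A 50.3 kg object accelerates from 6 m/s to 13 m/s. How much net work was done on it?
W = ΔKE = ½m(v₂² − v₁²) = ½(50.3)(13² − 6²) = 3344.95 J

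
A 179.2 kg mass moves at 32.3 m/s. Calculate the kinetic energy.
KE = ½mv² = ½(179.2)(32.3)² = 93480 J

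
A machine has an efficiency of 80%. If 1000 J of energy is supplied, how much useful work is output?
W_out = η·W_in = 0.8·1000 = 800.0 J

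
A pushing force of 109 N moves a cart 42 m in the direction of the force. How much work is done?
W = F·d = (109)(42) = 4578 J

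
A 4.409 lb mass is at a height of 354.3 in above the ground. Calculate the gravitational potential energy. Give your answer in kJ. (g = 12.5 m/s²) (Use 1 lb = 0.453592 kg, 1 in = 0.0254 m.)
Convert to SI: m = 1.99989 kg, h = 8.99922 m
PE = mgh = (1.99989)(12.5)(8.99922) = 224.968 J = 0.225 kJ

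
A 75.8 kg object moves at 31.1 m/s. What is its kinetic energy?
KE = ½mv² = ½(75.8)(31.1)² = 36660 J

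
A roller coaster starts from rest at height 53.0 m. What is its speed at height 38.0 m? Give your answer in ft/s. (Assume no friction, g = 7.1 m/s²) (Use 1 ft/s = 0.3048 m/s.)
mgh₁ = mgh₂ + ½mv² ⇒ v = √(2g(h₁−h₂)) = √(2·7.1·15.0) = 14.5945 m/s = 47.88 ft/s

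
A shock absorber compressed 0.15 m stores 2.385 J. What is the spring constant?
k = 2·PE/x² = 2·2.385/(0.15)² = 212.0 N/m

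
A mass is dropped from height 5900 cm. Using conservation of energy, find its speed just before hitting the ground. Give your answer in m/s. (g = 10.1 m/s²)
Convert to SI: h = 59.0 m
mgh = ½mv² ⇒ v = √(2gh) = √(2·10.1·59.0) = 34.52 m/s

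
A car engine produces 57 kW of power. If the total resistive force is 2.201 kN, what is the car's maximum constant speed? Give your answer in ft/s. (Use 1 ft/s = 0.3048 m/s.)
Convert to SI: F = 2201.0 N
P = Fv ⇒ v = P/F = 57000 W/2201.0 N = 25.8973 m/s = 84.96 ft/s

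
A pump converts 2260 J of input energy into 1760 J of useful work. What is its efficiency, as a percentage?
η = W_out/W_in = 1760/2260 = 77.88%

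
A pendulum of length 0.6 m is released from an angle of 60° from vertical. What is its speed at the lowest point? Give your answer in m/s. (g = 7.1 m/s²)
h = L(1 − cosθ) = 0.6(1 − cos60°) = 0.3 m
v = √(2gh) = √(2·7.1·0.3) = 2.064 m/s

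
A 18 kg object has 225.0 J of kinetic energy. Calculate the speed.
v = √(2·KE/m) = √(2·225.0/18) = 5.0 m/s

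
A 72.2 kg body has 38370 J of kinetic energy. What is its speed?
v = √(2·KE/m) = √(2·38370/72.2) = 32.6 m/s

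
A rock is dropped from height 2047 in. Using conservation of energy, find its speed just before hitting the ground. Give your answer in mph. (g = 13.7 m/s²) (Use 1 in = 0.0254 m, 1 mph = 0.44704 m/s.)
Convert to SI: h = 51.9938 m
mgh = ½mv² ⇒ v = √(2gh) = √(2·13.7·51.9938) = 37.7443 m/s = 84.43 mph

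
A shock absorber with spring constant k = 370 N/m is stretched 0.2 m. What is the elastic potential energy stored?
PE = ½kx² = ½(370)(0.2)² = 7.4 J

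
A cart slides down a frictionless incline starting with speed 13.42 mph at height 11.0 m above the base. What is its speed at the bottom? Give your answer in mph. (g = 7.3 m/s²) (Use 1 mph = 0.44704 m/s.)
Convert to SI: v₀ = 5.99928 m/s, h = 11.0 m
½mv₀² + mgh = ½mv² ⇒ v = √(v₀² + 2gh) = √(5.99928² + 2·7.3·11.0) = 14.0211 m/s = 31.36 mph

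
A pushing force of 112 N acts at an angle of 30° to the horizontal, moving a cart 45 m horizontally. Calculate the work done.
W = F·d·cosθ = (112)(45)cos(30°) = 4365 J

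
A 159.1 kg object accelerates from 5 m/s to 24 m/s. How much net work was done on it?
W = ΔKE = ½m(v₂² − v₁²) = ½(159.1)(24² − 5²) = 43832.05 J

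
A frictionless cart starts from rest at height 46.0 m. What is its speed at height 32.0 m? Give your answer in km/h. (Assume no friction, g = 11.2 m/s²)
mgh₁ = mgh₂ + ½mv² ⇒ v = √(2g(h₁−h₂)) = √(2·11.2·14.0) = 17.7088 m/s = 63.75 km/h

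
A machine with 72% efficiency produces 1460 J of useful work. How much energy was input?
W_in = W_out/η = 1460/0.72 = 2028 J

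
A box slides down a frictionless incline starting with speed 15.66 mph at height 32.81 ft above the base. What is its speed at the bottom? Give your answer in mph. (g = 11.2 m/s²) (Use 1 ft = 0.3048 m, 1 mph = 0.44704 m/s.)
Convert to SI: v₀ = 7.00065 m/s, h = 10.0005 m
½mv₀² + mgh = ½mv² ⇒ v = √(v₀² + 2gh) = √(7.00065² + 2·11.2·10.0005) = 16.5233 m/s = 36.96 mph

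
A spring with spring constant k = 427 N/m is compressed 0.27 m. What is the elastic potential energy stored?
PE = ½kx² = ½(427)(0.27)² = 15.56 J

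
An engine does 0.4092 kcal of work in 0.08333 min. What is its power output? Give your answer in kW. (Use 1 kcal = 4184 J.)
Convert to SI: W = 1712.09 J, t = 4.9998 s
P = W/t = 1712.09/4.9998 = 342.432 W = 0.3424 kW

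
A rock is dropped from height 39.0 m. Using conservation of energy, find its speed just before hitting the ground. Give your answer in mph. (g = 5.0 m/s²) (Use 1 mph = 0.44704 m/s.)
mgh = ½mv² ⇒ v = √(2gh) = √(2·5.0·39.0) = 19.7484 m/s = 44.18 mph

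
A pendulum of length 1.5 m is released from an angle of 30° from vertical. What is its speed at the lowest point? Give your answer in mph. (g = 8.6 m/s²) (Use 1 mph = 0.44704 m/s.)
h = L(1 − cosθ) = 1.5(1 − cos30°) = 0.200962 m
v = √(2gh) = √(2·8.6·0.200962) = 1.85918 m/s = 4.159 mph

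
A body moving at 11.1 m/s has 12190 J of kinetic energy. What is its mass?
m = 2·KE/v² = 2·12190/(11.1)² = 197.9 kg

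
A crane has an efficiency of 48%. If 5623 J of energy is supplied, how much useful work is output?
W_out = η·W_in = 0.48·5623 = 2699.04 J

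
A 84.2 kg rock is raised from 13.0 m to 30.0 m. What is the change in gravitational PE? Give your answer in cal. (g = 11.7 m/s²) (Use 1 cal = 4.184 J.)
ΔPE = mgΔh = (84.2)(11.7)(17.0) = 16747.4 J = 4003 cal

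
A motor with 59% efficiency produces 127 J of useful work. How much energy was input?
W_in = W_out/η = 127/0.59 = 215.3 J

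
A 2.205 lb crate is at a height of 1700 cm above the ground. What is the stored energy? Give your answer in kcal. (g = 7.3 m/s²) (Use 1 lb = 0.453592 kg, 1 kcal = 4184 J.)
Convert to SI: m = 1.00017 kg, h = 17.0 m
PE = mgh = (1.00017)(7.3)(17.0) = 124.121 J = 0.02967 kcal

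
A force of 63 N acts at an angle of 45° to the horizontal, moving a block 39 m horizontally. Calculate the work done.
W = F·d·cosθ = (63)(39)cos(45°) = 1737 J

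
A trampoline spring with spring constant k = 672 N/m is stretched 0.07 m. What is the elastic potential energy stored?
PE = ½kx² = ½(672)(0.07)² = 1.646 J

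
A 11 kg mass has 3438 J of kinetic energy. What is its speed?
v = √(2·KE/m) = √(2·3438/11) = 25.0 m/s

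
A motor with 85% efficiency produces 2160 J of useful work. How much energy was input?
W_in = W_out/η = 2160/0.85 = 2541 J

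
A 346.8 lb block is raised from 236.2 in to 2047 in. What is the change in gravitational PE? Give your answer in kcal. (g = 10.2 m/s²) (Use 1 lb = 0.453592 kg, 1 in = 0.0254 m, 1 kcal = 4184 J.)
Convert to SI: m = 157.306 kg, Δh = 45.9943 m
ΔPE = mgΔh = (157.306)(10.2)(45.9943) = 73798.7 J = 17.64 kcal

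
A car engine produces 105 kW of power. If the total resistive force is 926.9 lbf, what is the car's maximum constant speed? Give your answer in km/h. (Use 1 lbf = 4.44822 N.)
Convert to SI: F = 4123.06 N
P = Fv ⇒ v = P/F = 105000 W/4123.06 N = 25.4666 m/s = 91.68 km/h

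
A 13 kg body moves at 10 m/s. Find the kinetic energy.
KE = ½mv² = ½(13)(10)² = 650.0 J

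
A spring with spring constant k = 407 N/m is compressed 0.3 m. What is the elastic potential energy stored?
PE = ½kx² = ½(407)(0.3)² = 18.32 J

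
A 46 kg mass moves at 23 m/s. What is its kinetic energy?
KE = ½mv² = ½(46)(23)² = 12167.0 J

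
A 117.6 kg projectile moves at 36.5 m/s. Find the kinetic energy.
KE = ½mv² = ½(117.6)(36.5)² = 78340 J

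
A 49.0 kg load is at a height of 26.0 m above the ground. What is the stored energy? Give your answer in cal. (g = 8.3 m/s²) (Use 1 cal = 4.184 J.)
PE = mgh = (49.0)(8.3)(26.0) = 10574.2 J = 2527 cal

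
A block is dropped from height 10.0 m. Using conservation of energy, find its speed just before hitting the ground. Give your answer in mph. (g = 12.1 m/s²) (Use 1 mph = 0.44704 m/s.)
mgh = ½mv² ⇒ v = √(2gh) = √(2·12.1·10.0) = 15.5563 m/s = 34.8 mph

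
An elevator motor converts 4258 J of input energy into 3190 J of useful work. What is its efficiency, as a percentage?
η = W_out/W_in = 3190/4258 = 74.92%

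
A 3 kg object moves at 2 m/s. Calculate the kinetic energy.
KE = ½mv² = ½(3)(2)² = 6.0 J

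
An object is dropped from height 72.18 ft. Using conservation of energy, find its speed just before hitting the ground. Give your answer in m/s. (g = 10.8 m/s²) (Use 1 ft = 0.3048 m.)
Convert to SI: h = 22.0005 m
mgh = ½mv² ⇒ v = √(2gh) = √(2·10.8·22.0005) = 21.8 m/s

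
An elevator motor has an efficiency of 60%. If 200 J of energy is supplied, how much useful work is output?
W_out = η·W_in = 0.6·200 = 120.0 J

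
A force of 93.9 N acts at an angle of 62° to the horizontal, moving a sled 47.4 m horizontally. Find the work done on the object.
W = F·d·cosθ = (93.9)(47.4)cos(62°) = 2090 J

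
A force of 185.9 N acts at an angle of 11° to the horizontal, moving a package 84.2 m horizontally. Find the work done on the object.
W = F·d·cosθ = (185.9)(84.2)cos(11°) = 15370 J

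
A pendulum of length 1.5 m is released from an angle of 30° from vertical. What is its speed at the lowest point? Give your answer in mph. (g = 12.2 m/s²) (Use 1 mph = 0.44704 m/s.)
h = L(1 − cosθ) = 1.5(1 − cos30°) = 0.200962 m
v = √(2gh) = √(2·12.2·0.200962) = 2.21438 m/s = 4.953 mph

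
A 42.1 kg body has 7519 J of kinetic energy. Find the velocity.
v = √(2·KE/m) = √(2·7519/42.1) = 18.9 m/s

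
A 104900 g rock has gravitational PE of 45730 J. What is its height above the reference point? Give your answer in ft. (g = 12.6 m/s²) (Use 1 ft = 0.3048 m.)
Convert to SI: m = 104.9 kg, PE = 45730.0 J
h = PE/(mg) = 45730.0/(104.9·12.6) = 34.5983 m = 113.5 ft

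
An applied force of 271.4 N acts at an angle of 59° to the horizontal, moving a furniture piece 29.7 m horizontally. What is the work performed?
W = F·d·cosθ = (271.4)(29.7)cos(59°) = 4152 J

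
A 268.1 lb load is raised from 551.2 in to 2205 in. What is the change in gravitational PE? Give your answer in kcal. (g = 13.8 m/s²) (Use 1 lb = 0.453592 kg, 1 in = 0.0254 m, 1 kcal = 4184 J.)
Convert to SI: m = 121.608 kg, Δh = 42.0065 m
ΔPE = mgΔh = (121.608)(13.8)(42.0065) = 70494.9 J = 16.85 kcal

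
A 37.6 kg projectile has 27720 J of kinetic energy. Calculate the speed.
v = √(2·KE/m) = √(2·27720/37.6) = 38.4 m/s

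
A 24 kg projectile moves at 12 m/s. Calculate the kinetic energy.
KE = ½mv² = ½(24)(12)² = 1728.0 J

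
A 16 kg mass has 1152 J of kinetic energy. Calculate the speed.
v = √(2·KE/m) = √(2·1152/16) = 12.0 m/s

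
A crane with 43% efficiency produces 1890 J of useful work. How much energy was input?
W_in = W_out/η = 1890/0.43 = 4395 J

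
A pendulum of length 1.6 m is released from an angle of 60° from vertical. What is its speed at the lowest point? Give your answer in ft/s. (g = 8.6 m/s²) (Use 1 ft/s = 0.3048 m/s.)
h = L(1 − cosθ) = 1.6(1 − cos60°) = 0.8 m
v = √(2gh) = √(2·8.6·0.8) = 3.70945 m/s = 12.17 ft/s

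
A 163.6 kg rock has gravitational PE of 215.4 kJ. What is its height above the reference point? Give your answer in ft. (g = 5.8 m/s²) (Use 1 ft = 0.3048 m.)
Convert to SI: m = 163.6 kg, PE = 215400 J
h = PE/(mg) = 215400/(163.6·5.8) = 227.004 m = 744.8 ft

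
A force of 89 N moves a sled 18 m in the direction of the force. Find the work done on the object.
W = F·d = (89)(18) = 1602 J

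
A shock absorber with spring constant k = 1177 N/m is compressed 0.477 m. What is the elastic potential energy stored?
PE = ½kx² = ½(1177)(0.477)² = 133.9 J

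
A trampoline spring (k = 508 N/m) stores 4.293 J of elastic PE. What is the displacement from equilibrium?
x = √(2·PE/k) = √(2·4.293/508) = 0.13 m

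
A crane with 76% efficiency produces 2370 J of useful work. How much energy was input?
W_in = W_out/η = 2370/0.76 = 3118 J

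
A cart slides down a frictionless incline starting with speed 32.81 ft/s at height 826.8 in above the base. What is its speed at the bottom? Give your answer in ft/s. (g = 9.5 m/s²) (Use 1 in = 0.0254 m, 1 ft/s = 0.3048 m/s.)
Convert to SI: v₀ = 10.0005 m/s, h = 21.0007 m
½mv₀² + mgh = ½mv² ⇒ v = √(v₀² + 2gh) = √(10.0005² + 2·9.5·21.0007) = 22.3388 m/s = 73.29 ft/s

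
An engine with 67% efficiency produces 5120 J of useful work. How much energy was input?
W_in = W_out/η = 5120/0.67 = 7642 J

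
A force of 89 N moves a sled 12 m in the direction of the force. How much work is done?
W = F·d = (89)(12) = 1068 J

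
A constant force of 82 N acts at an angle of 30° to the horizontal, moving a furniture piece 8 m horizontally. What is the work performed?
W = F·d·cosθ = (82)(8)cos(30°) = 568.1 J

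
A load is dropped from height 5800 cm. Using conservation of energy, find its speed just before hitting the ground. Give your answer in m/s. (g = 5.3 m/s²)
Convert to SI: h = 58.0 m
mgh = ½mv² ⇒ v = √(2gh) = √(2·5.3·58.0) = 24.8 m/s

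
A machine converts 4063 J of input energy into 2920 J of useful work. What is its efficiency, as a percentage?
η = W_out/W_in = 2920/4063 = 71.87%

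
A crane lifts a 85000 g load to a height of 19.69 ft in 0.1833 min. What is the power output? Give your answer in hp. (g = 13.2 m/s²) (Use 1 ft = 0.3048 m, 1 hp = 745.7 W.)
Convert to SI: m = 85.0 kg, h = 6.00151 m, t = 10.998 s
P = mgh/t = (85.0)(13.2)(6.00151)/10.998 = 612.266 W = 0.8211 hp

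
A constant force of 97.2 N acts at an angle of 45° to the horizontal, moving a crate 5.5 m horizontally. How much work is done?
W = F·d·cosθ = (97.2)(5.5)cos(45°) = 378.0 J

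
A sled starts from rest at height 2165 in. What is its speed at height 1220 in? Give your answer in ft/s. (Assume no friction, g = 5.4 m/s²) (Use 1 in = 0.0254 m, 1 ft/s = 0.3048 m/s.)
Convert to SI: h₁−h₂ = 24.003 m
mgh₁ = mgh₂ + ½mv² ⇒ v = √(2g(h₁−h₂)) = √(2·5.4·24.003) = 16.1007 m/s = 52.82 ft/s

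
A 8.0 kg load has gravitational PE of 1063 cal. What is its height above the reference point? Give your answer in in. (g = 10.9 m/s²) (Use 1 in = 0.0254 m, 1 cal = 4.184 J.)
Convert to SI: m = 8.0 kg, PE = 4447.59 J
h = PE/(mg) = 4447.59/(8.0·10.9) = 51.0045 m = 2008 in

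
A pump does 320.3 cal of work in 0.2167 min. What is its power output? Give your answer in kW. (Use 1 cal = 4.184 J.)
Convert to SI: W = 1340.14 J, t = 13.002 s
P = W/t = 1340.14/13.002 = 103.071 W = 0.1031 kW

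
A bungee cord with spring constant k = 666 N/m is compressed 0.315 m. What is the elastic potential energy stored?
PE = ½kx² = ½(666)(0.315)² = 33.04 J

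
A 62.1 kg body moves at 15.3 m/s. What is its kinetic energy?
KE = ½mv² = ½(62.1)(15.3)² = 7268 J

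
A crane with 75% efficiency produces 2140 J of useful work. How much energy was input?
W_in = W_out/η = 2140/0.75 = 2853 J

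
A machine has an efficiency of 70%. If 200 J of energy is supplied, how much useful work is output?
W_out = η·W_in = 0.7·200 = 140.0 J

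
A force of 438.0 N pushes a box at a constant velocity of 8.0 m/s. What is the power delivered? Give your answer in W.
P = Fv = (438.0)(8.0) = 3504 W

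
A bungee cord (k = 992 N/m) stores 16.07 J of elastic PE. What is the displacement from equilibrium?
x = √(2·PE/k) = √(2·16.07/992) = 0.18 m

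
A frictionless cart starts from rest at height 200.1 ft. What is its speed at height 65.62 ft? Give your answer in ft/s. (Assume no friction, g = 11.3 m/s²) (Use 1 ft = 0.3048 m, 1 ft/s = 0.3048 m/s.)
Convert to SI: h₁−h₂ = 40.9895 m
mgh₁ = mgh₂ + ½mv² ⇒ v = √(2g(h₁−h₂)) = √(2·11.3·40.9895) = 30.4362 m/s = 99.86 ft/s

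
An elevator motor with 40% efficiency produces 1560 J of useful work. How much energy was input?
W_in = W_out/η = 1560/0.4 = 3900 J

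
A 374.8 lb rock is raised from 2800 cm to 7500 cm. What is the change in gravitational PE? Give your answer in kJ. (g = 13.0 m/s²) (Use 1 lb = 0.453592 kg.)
Convert to SI: m = 170.006 kg, Δh = 47.0 m
ΔPE = mgΔh = (170.006)(13.0)(47.0) = 103874 J = 103.9 kJ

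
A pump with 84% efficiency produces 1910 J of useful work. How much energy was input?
W_in = W_out/η = 1910/0.84 = 2274 J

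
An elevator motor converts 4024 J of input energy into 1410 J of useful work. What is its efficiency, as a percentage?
η = W_out/W_in = 1410/4024 = 35.04%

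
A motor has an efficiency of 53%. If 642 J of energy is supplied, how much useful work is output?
W_out = η·W_in = 0.53·642 = 340.26 J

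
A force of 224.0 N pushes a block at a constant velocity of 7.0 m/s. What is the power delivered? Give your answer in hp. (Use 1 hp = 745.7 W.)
P = Fv = (224.0)(7.0) = 1568.0 W = 2.103 hp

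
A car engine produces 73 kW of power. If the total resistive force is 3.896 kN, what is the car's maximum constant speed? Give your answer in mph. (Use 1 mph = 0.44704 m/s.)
Convert to SI: F = 3896.0 N
P = Fv ⇒ v = P/F = 73000 W/3896.0 N = 18.7372 m/s = 41.91 mph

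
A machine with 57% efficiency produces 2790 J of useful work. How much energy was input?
W_in = W_out/η = 2790/0.57 = 4895 J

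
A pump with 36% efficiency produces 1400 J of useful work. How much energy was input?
W_in = W_out/η = 1400/0.36 = 3889 J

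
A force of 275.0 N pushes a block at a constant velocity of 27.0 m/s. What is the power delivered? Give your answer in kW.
P = Fv = (275.0)(27.0) = 7425.0 W = 7.425 kW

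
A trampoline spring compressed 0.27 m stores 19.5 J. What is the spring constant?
k = 2·PE/x² = 2·19.5/(0.27)² = 535.0 N/m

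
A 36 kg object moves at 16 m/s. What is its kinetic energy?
KE = ½mv² = ½(36)(16)² = 4608.0 J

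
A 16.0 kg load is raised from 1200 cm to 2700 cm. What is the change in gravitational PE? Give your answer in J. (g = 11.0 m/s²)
Convert to SI: m = 16.0 kg, Δh = 15.0 m
ΔPE = mgΔh = (16.0)(11.0)(15.0) = 2640 J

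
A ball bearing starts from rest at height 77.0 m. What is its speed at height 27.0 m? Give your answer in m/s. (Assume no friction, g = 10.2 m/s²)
mgh₁ = mgh₂ + ½mv² ⇒ v = √(2g(h₁−h₂)) = √(2·10.2·50.0) = 31.94 m/s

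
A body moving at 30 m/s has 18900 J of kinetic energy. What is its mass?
m = 2·KE/v² = 2·18900/(30)² = 42.0 kg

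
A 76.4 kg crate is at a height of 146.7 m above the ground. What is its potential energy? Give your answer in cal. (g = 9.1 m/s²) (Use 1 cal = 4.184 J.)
PE = mgh = (76.4)(9.1)(146.7) = 101992 J = 24380 cal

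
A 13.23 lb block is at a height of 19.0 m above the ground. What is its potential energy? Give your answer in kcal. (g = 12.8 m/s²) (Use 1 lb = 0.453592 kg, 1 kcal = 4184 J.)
Convert to SI: m = 6.00102 kg, h = 19.0 m
PE = mgh = (6.00102)(12.8)(19.0) = 1459.45 J = 0.3488 kcal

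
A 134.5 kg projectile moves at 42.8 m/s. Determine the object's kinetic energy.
KE = ½mv² = ½(134.5)(42.8)² = 123200 J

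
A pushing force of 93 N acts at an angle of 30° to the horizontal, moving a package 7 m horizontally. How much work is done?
W = F·d·cosθ = (93)(7)cos(30°) = 563.8 J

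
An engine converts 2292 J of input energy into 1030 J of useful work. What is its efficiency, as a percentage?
η = W_out/W_in = 1030/2292 = 44.94%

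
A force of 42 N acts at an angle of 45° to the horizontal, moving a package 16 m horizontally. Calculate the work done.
W = F·d·cosθ = (42)(16)cos(45°) = 475.2 J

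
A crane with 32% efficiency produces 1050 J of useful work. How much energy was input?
W_in = W_out/η = 1050/0.32 = 3281 J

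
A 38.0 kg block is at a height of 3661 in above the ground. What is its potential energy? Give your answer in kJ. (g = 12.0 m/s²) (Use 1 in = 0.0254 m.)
Convert to SI: m = 38.0 kg, h = 92.9894 m
PE = mgh = (38.0)(12.0)(92.9894) = 42403.2 J = 42.4 kJ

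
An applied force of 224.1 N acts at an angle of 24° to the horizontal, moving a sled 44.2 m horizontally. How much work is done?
W = F·d·cosθ = (224.1)(44.2)cos(24°) = 9049 J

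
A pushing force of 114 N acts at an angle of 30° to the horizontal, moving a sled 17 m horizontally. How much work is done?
W = F·d·cosθ = (114)(17)cos(30°) = 1678 J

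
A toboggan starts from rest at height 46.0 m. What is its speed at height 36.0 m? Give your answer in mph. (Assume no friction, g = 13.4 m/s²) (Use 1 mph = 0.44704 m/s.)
mgh₁ = mgh₂ + ½mv² ⇒ v = √(2g(h₁−h₂)) = √(2·13.4·10.0) = 16.3707 m/s = 36.62 mph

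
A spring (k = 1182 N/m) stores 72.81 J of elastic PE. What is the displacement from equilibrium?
x = √(2·PE/k) = √(2·72.81/1182) = 0.351 m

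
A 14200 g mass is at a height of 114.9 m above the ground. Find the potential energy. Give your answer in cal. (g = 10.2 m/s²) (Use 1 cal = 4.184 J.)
Convert to SI: m = 14.2 kg, h = 114.9 m
PE = mgh = (14.2)(10.2)(114.9) = 16642.1 J = 3978 cal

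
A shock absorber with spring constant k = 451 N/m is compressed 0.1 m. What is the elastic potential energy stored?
PE = ½kx² = ½(451)(0.1)² = 2.255 J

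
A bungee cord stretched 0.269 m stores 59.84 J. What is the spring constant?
k = 2·PE/x² = 2·59.84/(0.269)² = 1654 N/m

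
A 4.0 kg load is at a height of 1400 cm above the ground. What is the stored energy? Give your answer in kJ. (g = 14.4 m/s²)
Convert to SI: m = 4.0 kg, h = 14.0 m
PE = mgh = (4.0)(14.4)(14.0) = 806.4 J = 0.8064 kJ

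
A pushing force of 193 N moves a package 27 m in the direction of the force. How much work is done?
W = F·d = (193)(27) = 5211 J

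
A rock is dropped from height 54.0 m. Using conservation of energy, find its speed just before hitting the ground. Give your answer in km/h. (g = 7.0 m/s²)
mgh = ½mv² ⇒ v = √(2gh) = √(2·7.0·54.0) = 27.4955 m/s = 98.98 km/h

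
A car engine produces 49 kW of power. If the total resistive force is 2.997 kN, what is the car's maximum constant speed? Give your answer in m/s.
Convert to SI: F = 2997.0 N
P = Fv ⇒ v = P/F = 49000 W/2997.0 N = 16.35 m/s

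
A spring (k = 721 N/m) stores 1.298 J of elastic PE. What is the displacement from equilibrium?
x = √(2·PE/k) = √(2·1.298/721) = 0.06 m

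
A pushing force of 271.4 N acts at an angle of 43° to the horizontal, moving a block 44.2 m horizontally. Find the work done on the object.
W = F·d·cosθ = (271.4)(44.2)cos(43°) = 8773 J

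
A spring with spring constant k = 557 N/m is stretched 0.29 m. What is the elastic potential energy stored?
PE = ½kx² = ½(557)(0.29)² = 23.42 J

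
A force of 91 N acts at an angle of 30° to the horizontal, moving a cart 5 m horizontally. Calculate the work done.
W = F·d·cosθ = (91)(5)cos(30°) = 394.0 J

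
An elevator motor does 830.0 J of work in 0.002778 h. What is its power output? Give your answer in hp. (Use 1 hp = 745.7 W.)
Convert to SI: W = 830.0 J, t = 10.0008 s
P = W/t = 830.0/10.0008 = 82.9934 W = 0.1113 hp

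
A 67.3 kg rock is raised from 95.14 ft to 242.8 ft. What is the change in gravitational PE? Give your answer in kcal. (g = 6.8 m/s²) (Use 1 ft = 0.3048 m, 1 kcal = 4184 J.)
Convert to SI: m = 67.3 kg, Δh = 45.0068 m
ΔPE = mgΔh = (67.3)(6.8)(45.0068) = 20596.9 J = 4.923 kcal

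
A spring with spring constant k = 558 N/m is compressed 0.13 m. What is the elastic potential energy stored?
PE = ½kx² = ½(558)(0.13)² = 4.715 J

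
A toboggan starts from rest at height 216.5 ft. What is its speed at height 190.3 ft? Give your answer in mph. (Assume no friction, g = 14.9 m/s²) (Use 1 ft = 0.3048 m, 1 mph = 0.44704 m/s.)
Convert to SI: h₁−h₂ = 7.98576 m
mgh₁ = mgh₂ + ½mv² ⇒ v = √(2g(h₁−h₂)) = √(2·14.9·7.98576) = 15.4265 m/s = 34.51 mph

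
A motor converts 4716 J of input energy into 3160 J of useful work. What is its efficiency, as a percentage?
η = W_out/W_in = 3160/4716 = 67.01%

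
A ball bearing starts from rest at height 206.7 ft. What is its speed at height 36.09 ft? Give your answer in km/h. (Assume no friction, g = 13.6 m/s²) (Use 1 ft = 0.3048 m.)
Convert to SI: h₁−h₂ = 52.0019 m
mgh₁ = mgh₂ + ½mv² ⇒ v = √(2g(h₁−h₂)) = √(2·13.6·52.0019) = 37.6092 m/s = 135.4 km/h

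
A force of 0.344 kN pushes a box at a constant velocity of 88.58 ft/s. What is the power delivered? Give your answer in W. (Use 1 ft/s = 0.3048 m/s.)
Convert to SI: F = 344.0 N, v = 26.9992 m/s
P = Fv = (344.0)(26.9992) = 9288 W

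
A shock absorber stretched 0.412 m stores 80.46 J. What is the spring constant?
k = 2·PE/x² = 2·80.46/(0.412)² = 948.0 N/m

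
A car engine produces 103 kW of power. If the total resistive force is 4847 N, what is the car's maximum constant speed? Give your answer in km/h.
P = Fv ⇒ v = P/F = 103000 W/4847.0 N = 21.2503 m/s = 76.5 km/h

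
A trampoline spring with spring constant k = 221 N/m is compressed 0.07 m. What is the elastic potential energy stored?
PE = ½kx² = ½(221)(0.07)² = 0.5415 J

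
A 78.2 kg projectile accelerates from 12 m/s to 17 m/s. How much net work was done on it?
W = ΔKE = ½m(v₂² − v₁²) = ½(78.2)(17² − 12²) = 5669.5 J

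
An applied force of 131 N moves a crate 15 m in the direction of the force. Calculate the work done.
W = F·d = (131)(15) = 1965 J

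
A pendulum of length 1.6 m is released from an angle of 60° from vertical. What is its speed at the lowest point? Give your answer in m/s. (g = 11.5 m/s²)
h = L(1 − cosθ) = 1.6(1 − cos60°) = 0.8 m
v = √(2gh) = √(2·11.5·0.8) = 4.29 m/s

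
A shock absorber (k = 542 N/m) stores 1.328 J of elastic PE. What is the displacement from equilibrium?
x = √(2·PE/k) = √(2·1.328/542) = 0.07 m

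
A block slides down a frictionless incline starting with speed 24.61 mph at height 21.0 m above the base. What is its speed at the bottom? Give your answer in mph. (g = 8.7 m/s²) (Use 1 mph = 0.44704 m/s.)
Convert to SI: v₀ = 11.0017 m/s, h = 21.0 m
½mv₀² + mgh = ½mv² ⇒ v = √(v₀² + 2gh) = √(11.0017² + 2·8.7·21.0) = 22.0553 m/s = 49.34 mph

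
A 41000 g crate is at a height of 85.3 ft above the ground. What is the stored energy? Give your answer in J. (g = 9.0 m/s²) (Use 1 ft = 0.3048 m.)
Convert to SI: m = 41.0 kg, h = 25.9994 m
PE = mgh = (41.0)(9.0)(25.9994) = 9594 J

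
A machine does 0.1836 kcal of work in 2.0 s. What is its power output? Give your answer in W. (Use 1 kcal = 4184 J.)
Convert to SI: W = 768.182 J, t = 2.0 s
P = W/t = 768.182/2.0 = 384.1 W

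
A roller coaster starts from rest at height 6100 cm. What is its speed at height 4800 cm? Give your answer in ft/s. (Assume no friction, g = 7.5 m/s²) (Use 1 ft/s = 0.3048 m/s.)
Convert to SI: h₁−h₂ = 13.0 m
mgh₁ = mgh₂ + ½mv² ⇒ v = √(2g(h₁−h₂)) = √(2·7.5·13.0) = 13.9642 m/s = 45.81 ft/s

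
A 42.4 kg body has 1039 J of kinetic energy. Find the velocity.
v = √(2·KE/m) = √(2·1039/42.4) = 7.001 m/s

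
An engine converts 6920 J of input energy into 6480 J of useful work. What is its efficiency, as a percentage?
η = W_out/W_in = 6480/6920 = 93.64%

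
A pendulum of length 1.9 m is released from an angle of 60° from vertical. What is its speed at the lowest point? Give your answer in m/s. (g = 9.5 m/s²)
h = L(1 − cosθ) = 1.9(1 − cos60°) = 0.95 m
v = √(2gh) = √(2·9.5·0.95) = 4.249 m/s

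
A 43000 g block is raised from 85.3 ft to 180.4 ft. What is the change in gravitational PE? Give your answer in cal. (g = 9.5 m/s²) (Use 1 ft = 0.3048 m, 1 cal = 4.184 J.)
Convert to SI: m = 43.0 kg, Δh = 28.9865 m
ΔPE = mgΔh = (43.0)(9.5)(28.9865) = 11841.0 J = 2830 cal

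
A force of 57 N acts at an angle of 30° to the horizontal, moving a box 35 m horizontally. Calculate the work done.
W = F·d·cosθ = (57)(35)cos(30°) = 1728 J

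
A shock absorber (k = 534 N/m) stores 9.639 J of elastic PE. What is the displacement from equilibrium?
x = √(2·PE/k) = √(2·9.639/534) = 0.19 m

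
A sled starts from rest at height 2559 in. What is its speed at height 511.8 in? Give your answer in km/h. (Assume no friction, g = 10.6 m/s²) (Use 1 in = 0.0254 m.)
Convert to SI: h₁−h₂ = 51.9989 m
mgh₁ = mgh₂ + ½mv² ⇒ v = √(2g(h₁−h₂)) = √(2·10.6·51.9989) = 33.2021 m/s = 119.5 km/h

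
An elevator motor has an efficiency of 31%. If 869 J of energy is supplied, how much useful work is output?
W_out = η·W_in = 0.31·869 = 269.39 J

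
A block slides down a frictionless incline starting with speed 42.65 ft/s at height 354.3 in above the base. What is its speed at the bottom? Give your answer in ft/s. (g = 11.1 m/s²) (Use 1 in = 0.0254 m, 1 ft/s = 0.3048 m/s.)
Convert to SI: v₀ = 12.9997 m/s, h = 8.99922 m
½mv₀² + mgh = ½mv² ⇒ v = √(v₀² + 2gh) = √(12.9997² + 2·11.1·8.99922) = 19.2035 m/s = 63.0 ft/s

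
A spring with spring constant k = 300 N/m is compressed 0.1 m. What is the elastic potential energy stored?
PE = ½kx² = ½(300)(0.1)² = 1.5 J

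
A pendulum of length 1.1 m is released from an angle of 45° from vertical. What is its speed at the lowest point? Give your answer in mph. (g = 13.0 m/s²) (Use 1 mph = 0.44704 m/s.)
h = L(1 − cosθ) = 1.1(1 − cos45°) = 0.322183 m
v = √(2gh) = √(2·13.0·0.322183) = 2.89426 m/s = 6.474 mph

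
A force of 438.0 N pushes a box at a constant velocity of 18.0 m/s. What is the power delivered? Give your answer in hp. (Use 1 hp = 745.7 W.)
P = Fv = (438.0)(18.0) = 7884.0 W = 10.57 hp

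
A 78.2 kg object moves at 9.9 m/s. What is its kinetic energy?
KE = ½mv² = ½(78.2)(9.9)² = 3832 J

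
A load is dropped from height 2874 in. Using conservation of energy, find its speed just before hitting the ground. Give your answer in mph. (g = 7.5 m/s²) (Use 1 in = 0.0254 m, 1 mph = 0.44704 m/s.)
Convert to SI: h = 72.9996 m
mgh = ½mv² ⇒ v = √(2gh) = √(2·7.5·72.9996) = 33.0907 m/s = 74.02 mph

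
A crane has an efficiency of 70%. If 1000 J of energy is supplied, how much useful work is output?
W_out = η·W_in = 0.7·1000 = 700.0 J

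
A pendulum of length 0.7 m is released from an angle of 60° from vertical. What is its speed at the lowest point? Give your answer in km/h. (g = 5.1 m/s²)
h = L(1 − cosθ) = 0.7(1 − cos60°) = 0.35 m
v = √(2gh) = √(2·5.1·0.35) = 1.88944 m/s = 6.802 km/h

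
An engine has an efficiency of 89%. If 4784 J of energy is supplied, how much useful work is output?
W_out = η·W_in = 0.89·4784 = 4257.76 J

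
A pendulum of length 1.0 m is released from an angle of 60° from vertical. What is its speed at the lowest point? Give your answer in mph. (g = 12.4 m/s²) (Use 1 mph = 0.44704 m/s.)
h = L(1 − cosθ) = 1.0(1 − cos60°) = 0.5 m
v = √(2gh) = √(2·12.4·0.5) = 3.52136 m/s = 7.877 mph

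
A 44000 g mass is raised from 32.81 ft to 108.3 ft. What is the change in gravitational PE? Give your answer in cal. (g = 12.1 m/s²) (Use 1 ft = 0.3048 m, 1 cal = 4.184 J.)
Convert to SI: m = 44.0 kg, Δh = 23.0094 m
ΔPE = mgΔh = (44.0)(12.1)(23.0094) = 12250.2 J = 2928 cal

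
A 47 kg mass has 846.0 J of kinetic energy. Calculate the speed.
v = √(2·KE/m) = √(2·846.0/47) = 6.0 m/s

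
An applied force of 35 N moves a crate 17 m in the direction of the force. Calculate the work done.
W = F·d = (35)(17) = 595.0 J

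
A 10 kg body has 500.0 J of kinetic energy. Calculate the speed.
v = √(2·KE/m) = √(2·500.0/10) = 10.0 m/s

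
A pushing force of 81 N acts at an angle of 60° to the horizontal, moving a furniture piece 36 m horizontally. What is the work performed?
W = F·d·cosθ = (81)(36)cos(60°) = 1458 J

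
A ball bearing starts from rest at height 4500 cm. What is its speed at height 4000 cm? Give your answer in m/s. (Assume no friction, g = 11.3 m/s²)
Convert to SI: h₁−h₂ = 5.0 m
mgh₁ = mgh₂ + ½mv² ⇒ v = √(2g(h₁−h₂)) = √(2·11.3·5.0) = 10.63 m/s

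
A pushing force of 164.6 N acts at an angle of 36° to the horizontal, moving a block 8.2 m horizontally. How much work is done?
W = F·d·cosθ = (164.6)(8.2)cos(36°) = 1092 J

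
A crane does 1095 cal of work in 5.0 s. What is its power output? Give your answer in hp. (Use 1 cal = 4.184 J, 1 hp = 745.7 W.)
Convert to SI: W = 4581.48 J, t = 5.0 s
P = W/t = 4581.48/5.0 = 916.296 W = 1.229 hp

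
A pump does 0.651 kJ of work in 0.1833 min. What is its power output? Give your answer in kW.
Convert to SI: W = 651.0 J, t = 10.998 s
P = W/t = 651.0/10.998 = 59.1926 W = 0.05919 kW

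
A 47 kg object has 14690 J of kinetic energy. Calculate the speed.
v = √(2·KE/m) = √(2·14690/47) = 25.0 m/s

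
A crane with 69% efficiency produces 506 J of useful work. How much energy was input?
W_in = W_out/η = 506/0.69 = 733.3 J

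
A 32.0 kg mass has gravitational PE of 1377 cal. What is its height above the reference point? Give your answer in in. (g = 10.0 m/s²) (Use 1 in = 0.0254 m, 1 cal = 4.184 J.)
Convert to SI: m = 32.0 kg, PE = 5761.37 J
h = PE/(mg) = 5761.37/(32.0·10.0) = 18.0043 m = 708.8 in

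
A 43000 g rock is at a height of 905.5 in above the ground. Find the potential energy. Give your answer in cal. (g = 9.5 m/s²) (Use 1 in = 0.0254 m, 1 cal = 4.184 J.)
Convert to SI: m = 43.0 kg, h = 22.9997 m
PE = mgh = (43.0)(9.5)(22.9997) = 9395.38 J = 2246 cal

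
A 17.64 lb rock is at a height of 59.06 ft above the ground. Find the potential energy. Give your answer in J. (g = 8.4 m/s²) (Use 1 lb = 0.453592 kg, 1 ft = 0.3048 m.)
Convert to SI: m = 8.00136 kg, h = 18.0015 m
PE = mgh = (8.00136)(8.4)(18.0015) = 1210 J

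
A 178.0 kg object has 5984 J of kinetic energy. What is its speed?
v = √(2·KE/m) = √(2·5984/178.0) = 8.2 m/s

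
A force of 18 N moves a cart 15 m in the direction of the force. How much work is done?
W = F·d = (18)(15) = 270.0 J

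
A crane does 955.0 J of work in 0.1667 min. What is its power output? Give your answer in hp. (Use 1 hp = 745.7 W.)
Convert to SI: W = 955.0 J, t = 10.002 s
P = W/t = 955.0/10.002 = 95.4809 W = 0.128 hp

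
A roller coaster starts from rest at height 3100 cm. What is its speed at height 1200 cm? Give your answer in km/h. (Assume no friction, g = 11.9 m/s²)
Convert to SI: h₁−h₂ = 19.0 m
mgh₁ = mgh₂ + ½mv² ⇒ v = √(2g(h₁−h₂)) = √(2·11.9·19.0) = 21.265 m/s = 76.55 km/h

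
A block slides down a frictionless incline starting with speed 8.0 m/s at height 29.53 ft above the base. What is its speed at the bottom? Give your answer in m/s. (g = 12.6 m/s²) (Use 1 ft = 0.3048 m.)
Convert to SI: v₀ = 8.0 m/s, h = 9.00074 m
½mv₀² + mgh = ½mv² ⇒ v = √(v₀² + 2gh) = √(8.0² + 2·12.6·9.00074) = 17.05 m/s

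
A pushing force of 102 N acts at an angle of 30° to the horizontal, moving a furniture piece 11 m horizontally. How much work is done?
W = F·d·cosθ = (102)(11)cos(30°) = 971.7 J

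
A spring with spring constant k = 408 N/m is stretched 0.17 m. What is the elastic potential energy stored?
PE = ½kx² = ½(408)(0.17)² = 5.896 J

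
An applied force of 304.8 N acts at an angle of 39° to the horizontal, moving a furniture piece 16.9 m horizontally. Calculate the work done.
W = F·d·cosθ = (304.8)(16.9)cos(39°) = 4003 J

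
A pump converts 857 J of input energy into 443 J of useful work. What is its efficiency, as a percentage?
η = W_out/W_in = 443/857 = 51.69%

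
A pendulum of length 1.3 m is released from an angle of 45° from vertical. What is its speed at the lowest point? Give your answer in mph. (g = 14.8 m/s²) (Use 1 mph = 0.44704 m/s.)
h = L(1 − cosθ) = 1.3(1 − cos45°) = 0.380761 m
v = √(2gh) = √(2·14.8·0.380761) = 3.35716 m/s = 7.51 mph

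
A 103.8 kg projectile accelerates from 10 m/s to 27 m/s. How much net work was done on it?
W = ΔKE = ½m(v₂² − v₁²) = ½(103.8)(27² − 10²) = 32645.1 J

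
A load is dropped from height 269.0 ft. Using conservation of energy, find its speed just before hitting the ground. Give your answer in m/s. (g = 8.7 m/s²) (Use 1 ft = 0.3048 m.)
Convert to SI: h = 81.9912 m
mgh = ½mv² ⇒ v = √(2gh) = √(2·8.7·81.9912) = 37.77 m/s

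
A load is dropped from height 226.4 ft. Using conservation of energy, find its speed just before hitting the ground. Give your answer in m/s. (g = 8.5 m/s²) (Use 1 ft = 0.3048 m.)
Convert to SI: h = 69.0067 m
mgh = ½mv² ⇒ v = √(2gh) = √(2·8.5·69.0067) = 34.25 m/s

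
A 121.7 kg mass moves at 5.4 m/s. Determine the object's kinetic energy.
KE = ½mv² = ½(121.7)(5.4)² = 1774 J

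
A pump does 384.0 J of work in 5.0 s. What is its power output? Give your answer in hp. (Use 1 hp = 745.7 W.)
P = W/t = 384.0/5.0 = 76.8 W = 0.103 hp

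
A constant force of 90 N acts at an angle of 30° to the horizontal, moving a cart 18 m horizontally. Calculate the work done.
W = F·d·cosθ = (90)(18)cos(30°) = 1403 J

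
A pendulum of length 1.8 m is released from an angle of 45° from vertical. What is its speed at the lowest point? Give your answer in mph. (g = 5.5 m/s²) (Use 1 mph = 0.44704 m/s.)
h = L(1 − cosθ) = 1.8(1 − cos45°) = 0.527208 m
v = √(2gh) = √(2·5.5·0.527208) = 2.40817 m/s = 5.387 mph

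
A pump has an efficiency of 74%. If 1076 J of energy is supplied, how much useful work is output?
W_out = η·W_in = 0.74·1076 = 796.24 J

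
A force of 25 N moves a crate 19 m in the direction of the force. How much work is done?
W = F·d = (25)(19) = 475.0 J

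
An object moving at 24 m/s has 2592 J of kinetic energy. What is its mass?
m = 2·KE/v² = 2·2592/(24)² = 9.0 kg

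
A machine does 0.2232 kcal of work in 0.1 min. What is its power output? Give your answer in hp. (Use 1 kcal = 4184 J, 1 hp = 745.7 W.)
Convert to SI: W = 933.869 J, t = 6.0 s
P = W/t = 933.869/6.0 = 155.645 W = 0.2087 hp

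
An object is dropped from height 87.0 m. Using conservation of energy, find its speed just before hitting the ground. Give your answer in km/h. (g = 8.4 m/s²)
mgh = ½mv² ⇒ v = √(2gh) = √(2·8.4·87.0) = 38.2309 m/s = 137.6 km/h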